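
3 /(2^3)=3 /8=0.38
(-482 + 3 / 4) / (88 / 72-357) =17325 / 12808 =1.35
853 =853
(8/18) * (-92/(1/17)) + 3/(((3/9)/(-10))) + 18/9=-7048/9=-783.11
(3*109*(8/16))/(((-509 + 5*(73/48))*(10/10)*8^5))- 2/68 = -49305893/1675833344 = -0.03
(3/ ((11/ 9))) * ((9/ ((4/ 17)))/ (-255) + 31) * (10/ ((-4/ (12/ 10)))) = -49977/ 220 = -227.17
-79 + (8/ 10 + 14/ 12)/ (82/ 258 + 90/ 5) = -1864233/ 23630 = -78.89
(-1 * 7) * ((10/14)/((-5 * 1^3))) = 1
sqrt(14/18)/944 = sqrt(7)/2832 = 0.00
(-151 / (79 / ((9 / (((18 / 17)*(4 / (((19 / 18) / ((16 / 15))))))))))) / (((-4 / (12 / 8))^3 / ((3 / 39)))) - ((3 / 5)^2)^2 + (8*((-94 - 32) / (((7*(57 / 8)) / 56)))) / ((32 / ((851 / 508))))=-12051161003829507 / 203010129920000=-59.36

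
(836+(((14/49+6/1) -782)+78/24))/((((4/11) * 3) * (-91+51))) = -1.46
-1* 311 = -311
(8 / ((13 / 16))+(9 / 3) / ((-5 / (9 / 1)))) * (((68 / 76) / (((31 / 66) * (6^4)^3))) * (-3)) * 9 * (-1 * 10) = 54043 / 51443278848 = 0.00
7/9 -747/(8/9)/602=-26795/43344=-0.62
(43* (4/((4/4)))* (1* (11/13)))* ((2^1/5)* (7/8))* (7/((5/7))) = 162239/325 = 499.20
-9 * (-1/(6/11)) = 33/2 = 16.50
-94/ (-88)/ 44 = 47/ 1936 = 0.02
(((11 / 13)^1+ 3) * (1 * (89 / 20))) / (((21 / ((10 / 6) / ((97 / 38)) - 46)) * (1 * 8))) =-1468055 / 317772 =-4.62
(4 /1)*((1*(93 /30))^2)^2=923521 /2500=369.41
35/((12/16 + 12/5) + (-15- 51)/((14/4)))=-4900/2199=-2.23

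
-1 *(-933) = 933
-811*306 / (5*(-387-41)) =124083 / 1070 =115.97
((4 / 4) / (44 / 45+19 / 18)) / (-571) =-30 / 34831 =-0.00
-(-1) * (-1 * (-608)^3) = 224755712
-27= -27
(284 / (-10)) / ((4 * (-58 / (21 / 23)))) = 1491 / 13340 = 0.11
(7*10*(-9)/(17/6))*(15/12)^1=-4725/17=-277.94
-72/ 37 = -1.95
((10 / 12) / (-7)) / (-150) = 1 / 1260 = 0.00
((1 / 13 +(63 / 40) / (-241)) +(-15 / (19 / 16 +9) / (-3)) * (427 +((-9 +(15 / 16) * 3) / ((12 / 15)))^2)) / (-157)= -156227391861 / 102626051840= -1.52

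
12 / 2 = 6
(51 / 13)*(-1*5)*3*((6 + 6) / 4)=-2295 / 13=-176.54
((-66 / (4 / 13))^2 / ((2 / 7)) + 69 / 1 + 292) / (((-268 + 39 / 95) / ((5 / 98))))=-30.77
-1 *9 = -9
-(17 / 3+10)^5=-229345007 / 243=-943806.61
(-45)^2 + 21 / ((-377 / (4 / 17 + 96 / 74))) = 480174081 / 237133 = 2024.91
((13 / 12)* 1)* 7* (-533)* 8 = -97006 / 3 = -32335.33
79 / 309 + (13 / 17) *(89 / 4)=362885 / 21012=17.27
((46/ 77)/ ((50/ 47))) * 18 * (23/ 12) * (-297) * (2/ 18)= -223767/ 350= -639.33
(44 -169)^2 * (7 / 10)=21875 / 2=10937.50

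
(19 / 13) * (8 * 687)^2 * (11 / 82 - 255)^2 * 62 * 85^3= 2386088437943105792532000 / 21853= 109188140664581787055.87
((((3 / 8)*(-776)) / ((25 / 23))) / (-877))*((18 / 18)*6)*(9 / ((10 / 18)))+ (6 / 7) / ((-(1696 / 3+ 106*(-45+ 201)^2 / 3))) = 29387701801791 / 990417148000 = 29.67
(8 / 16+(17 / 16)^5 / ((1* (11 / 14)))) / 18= 12822583 / 103809024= 0.12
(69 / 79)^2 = 4761 / 6241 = 0.76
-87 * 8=-696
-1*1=-1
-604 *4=-2416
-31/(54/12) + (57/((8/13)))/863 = -421379/62136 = -6.78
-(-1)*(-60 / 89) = -0.67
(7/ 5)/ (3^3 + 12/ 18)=21/ 415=0.05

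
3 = 3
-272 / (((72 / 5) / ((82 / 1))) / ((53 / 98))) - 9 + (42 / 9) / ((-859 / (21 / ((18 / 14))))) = -320766175 / 378819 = -846.75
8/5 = 1.60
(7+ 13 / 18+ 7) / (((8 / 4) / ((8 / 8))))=265 / 36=7.36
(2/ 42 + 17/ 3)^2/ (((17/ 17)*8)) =200/ 49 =4.08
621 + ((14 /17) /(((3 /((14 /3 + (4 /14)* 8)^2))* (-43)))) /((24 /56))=36727399 /59211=620.28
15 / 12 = 1.25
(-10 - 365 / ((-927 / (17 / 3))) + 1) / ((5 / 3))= -18824 / 4635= -4.06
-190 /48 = -95 /24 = -3.96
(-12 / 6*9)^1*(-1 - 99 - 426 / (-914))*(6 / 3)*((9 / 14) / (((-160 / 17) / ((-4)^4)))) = -1002169584 / 15995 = -62655.18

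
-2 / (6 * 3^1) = -1 / 9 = -0.11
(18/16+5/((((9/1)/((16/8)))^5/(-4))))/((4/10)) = 2631605/944784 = 2.79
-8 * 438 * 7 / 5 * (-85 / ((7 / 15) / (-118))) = -105435360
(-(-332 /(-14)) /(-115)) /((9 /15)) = 0.34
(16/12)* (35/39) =140/117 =1.20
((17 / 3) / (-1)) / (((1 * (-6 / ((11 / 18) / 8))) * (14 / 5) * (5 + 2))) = 935 / 254016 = 0.00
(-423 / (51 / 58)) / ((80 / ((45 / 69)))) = -12267 / 3128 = -3.92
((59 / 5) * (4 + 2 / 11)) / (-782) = -59 / 935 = -0.06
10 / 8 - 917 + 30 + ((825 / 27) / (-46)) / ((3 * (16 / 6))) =-2933879 / 3312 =-885.83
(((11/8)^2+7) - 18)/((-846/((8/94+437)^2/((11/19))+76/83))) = 35272520970641/9927139968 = 3553.14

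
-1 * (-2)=2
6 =6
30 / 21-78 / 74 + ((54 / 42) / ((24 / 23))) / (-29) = 19951 / 60088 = 0.33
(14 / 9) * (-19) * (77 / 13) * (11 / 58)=-112651 / 3393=-33.20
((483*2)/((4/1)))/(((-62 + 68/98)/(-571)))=13513857/6008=2249.31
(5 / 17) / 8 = 5 / 136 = 0.04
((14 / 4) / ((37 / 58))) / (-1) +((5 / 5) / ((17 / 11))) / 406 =-1400699 / 255374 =-5.48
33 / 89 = 0.37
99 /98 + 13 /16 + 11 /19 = 35775 /14896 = 2.40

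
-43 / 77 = -0.56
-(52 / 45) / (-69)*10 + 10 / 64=6433 / 19872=0.32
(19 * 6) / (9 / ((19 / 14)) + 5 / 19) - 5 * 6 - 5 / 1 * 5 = -5039 / 131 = -38.47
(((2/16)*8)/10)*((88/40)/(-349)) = -11/17450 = -0.00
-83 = -83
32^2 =1024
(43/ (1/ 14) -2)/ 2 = 300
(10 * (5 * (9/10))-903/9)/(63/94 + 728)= -15604/205485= -0.08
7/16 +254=4071/16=254.44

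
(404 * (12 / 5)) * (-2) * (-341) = 3306336 / 5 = 661267.20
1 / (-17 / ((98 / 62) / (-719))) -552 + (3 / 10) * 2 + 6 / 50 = -5222177741 / 9472825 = -551.28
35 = 35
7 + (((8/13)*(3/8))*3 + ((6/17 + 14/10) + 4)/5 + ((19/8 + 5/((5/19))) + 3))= 1468231/44200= 33.22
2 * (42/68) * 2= 42/17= 2.47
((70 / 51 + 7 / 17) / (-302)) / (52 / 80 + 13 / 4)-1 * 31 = -716228 / 23103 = -31.00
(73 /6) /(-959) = -0.01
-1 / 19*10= -10 / 19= -0.53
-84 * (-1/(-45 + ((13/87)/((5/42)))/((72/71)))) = -438480/228439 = -1.92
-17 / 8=-2.12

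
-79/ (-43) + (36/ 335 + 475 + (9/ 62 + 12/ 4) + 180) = 589532831/ 893110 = 660.09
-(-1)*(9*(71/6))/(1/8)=852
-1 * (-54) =54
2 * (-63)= -126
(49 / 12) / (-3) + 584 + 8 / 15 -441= 25591 / 180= 142.17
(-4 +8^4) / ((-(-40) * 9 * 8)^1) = 341 / 240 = 1.42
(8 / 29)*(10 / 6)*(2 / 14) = 40 / 609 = 0.07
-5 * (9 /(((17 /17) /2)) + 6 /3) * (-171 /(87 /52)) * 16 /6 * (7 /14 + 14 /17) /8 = 2223000 /493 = 4509.13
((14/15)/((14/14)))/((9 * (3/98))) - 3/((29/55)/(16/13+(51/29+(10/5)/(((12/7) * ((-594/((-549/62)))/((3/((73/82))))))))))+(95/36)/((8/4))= -1012844166421/80162067960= -12.63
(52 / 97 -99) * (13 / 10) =-124163 / 970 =-128.00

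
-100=-100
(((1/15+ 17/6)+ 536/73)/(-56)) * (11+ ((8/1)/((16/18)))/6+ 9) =-321511/81760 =-3.93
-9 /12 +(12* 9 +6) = 453 /4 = 113.25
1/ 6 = 0.17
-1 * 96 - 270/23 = -2478/23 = -107.74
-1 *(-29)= 29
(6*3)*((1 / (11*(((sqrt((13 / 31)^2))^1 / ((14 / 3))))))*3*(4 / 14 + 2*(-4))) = -60264 / 143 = -421.43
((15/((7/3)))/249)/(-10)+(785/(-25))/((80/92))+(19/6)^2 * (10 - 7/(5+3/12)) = 79681843/1568700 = 50.79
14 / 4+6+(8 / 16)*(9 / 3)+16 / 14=12.14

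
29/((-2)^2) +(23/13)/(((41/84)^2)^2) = 5645728409/146939572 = 38.42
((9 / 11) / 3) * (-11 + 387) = 1128 / 11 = 102.55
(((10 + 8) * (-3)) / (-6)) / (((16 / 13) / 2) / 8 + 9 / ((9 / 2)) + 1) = 117 / 40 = 2.92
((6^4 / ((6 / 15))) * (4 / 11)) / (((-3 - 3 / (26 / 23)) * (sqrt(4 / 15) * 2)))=-28080 * sqrt(15) / 539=-201.77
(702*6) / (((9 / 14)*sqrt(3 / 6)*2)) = 3276*sqrt(2) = 4632.96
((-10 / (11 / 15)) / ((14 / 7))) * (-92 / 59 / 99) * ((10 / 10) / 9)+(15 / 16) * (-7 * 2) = -13.11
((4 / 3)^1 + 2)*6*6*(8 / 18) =160 / 3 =53.33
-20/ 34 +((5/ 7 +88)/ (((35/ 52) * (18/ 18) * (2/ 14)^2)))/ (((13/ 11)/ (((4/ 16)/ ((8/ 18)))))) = 1044943/ 340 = 3073.36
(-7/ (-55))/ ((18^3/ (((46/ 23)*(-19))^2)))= 2527/ 80190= 0.03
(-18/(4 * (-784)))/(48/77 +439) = 99/7582624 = 0.00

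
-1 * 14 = -14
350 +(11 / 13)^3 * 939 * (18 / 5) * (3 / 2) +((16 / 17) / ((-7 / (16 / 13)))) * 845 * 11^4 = -2671761084833 / 1307215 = -2043857.43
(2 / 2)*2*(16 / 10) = 3.20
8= 8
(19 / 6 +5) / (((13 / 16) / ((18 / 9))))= 784 / 39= 20.10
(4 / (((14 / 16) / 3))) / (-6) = -16 / 7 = -2.29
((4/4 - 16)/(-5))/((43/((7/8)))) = 21/344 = 0.06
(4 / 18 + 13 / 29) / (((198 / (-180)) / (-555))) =323750 / 957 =338.30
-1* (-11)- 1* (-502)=513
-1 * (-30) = 30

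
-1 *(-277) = 277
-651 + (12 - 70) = -709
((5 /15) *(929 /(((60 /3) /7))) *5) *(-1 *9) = -19509 /4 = -4877.25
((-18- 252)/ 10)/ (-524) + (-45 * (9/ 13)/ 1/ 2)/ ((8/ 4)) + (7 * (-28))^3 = -12822812984/ 1703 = -7529543.74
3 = 3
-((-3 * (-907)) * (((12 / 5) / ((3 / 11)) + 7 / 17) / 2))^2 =-157066210.20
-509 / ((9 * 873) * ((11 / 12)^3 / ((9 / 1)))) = -97728 / 129107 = -0.76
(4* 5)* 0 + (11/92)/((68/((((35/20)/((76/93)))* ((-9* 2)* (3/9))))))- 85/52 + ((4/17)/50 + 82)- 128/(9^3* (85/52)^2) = 307480204689457/3830012035200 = 80.28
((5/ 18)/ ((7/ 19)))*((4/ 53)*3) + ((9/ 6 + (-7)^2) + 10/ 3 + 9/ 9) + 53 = 80139/ 742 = 108.00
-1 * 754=-754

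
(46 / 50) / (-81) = -23 / 2025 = -0.01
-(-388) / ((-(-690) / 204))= 13192 / 115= 114.71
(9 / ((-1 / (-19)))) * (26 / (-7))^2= 2359.10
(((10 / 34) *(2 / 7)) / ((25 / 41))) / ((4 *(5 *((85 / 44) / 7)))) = 902 / 36125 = 0.02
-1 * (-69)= 69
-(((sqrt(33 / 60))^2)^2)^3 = -1771561 / 64000000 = -0.03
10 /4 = 5 /2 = 2.50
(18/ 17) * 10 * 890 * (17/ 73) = 160200/ 73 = 2194.52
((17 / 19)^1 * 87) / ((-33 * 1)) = -493 / 209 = -2.36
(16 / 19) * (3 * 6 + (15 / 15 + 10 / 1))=464 / 19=24.42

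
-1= -1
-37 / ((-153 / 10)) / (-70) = -37 / 1071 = -0.03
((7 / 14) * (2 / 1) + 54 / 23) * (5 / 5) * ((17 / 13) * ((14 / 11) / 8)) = 833 / 1196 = 0.70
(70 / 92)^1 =35 / 46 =0.76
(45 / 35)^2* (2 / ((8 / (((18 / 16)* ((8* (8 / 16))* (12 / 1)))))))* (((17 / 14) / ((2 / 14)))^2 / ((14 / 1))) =115.17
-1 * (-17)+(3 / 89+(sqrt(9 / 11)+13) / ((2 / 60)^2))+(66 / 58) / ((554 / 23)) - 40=12491.16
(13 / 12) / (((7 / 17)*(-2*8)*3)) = -221 / 4032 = -0.05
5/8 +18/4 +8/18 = 401/72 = 5.57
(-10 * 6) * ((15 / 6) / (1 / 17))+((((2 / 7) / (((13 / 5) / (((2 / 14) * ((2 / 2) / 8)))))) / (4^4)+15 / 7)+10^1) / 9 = -4987362985 / 1956864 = -2548.65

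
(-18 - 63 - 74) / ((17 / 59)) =-9145 / 17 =-537.94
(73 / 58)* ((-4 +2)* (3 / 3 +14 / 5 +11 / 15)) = -4964 / 435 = -11.41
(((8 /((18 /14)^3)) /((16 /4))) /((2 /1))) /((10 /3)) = 343 /2430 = 0.14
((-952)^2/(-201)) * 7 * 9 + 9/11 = -284064.61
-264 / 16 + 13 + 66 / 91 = -505 / 182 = -2.77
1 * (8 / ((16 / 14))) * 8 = 56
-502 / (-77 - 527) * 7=1757 / 302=5.82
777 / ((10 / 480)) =37296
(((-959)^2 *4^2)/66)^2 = 54132041072704/1089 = 49708026696.70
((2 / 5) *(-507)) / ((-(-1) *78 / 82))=-1066 / 5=-213.20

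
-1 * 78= -78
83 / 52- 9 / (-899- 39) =39161 / 24388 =1.61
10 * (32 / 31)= 320 / 31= 10.32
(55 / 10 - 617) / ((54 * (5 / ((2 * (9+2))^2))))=-147983 / 135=-1096.17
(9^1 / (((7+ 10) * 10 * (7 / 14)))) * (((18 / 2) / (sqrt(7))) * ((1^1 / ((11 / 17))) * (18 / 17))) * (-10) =-2916 * sqrt(7) / 1309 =-5.89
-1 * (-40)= 40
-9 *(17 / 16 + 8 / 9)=-281 / 16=-17.56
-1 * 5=-5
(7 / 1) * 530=3710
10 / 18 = 5 / 9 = 0.56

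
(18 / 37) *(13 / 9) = 26 / 37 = 0.70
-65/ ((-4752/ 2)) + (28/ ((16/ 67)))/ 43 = 281381/ 102168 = 2.75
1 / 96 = 0.01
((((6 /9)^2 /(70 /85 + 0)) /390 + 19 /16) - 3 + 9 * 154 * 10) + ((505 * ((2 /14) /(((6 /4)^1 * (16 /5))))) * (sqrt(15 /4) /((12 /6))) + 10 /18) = 2525 * sqrt(15) /672 + 2724074807 /196560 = 13873.30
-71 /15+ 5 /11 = -706 /165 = -4.28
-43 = -43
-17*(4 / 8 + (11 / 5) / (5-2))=-629 / 30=-20.97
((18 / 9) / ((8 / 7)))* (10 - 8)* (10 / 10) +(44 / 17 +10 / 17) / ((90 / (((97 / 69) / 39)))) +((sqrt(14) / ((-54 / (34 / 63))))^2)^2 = 30406568003130367 / 8684429304038670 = 3.50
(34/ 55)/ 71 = 34/ 3905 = 0.01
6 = 6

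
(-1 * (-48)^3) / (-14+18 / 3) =-13824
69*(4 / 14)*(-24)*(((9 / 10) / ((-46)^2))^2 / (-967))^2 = -59049 / 3565872601098956960000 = -0.00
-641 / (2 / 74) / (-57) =23717 / 57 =416.09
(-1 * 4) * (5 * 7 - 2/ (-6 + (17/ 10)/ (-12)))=-104140/ 737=-141.30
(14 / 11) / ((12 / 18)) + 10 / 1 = 131 / 11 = 11.91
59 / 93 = 0.63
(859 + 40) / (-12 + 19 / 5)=-4495 / 41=-109.63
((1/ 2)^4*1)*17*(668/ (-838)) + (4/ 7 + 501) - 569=-1602017/ 23464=-68.28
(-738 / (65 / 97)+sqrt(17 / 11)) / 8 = -35793 / 260+sqrt(187) / 88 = -137.51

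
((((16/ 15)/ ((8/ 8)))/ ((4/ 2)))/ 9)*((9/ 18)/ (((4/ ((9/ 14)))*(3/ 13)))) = 13/ 630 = 0.02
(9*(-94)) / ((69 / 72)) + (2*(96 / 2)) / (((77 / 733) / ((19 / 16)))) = 202.44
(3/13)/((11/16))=48/143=0.34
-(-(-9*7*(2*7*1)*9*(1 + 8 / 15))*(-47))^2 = -8181464826276 / 25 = -327258593051.04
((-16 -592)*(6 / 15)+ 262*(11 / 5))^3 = 4624076296 / 125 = 36992610.37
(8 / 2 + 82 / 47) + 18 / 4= 963 / 94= 10.24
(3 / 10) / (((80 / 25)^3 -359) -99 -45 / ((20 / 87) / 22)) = -25 / 394311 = -0.00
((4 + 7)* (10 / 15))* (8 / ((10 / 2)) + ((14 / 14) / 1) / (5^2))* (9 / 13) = 8.33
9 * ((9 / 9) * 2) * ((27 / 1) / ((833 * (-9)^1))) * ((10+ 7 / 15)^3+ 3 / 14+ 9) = -3212581 / 42875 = -74.93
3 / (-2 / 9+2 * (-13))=-0.11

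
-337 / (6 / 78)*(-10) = 43810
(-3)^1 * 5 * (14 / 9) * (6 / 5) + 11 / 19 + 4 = -445 / 19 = -23.42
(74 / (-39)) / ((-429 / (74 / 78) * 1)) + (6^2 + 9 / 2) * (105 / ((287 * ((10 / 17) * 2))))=2696412743 / 214022952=12.60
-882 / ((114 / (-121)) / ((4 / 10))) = 35574 / 95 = 374.46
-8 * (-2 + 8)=-48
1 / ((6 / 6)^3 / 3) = 3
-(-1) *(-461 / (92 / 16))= -80.17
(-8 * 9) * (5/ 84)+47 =299/ 7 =42.71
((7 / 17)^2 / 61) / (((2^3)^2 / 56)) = 343 / 141032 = 0.00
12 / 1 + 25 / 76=937 / 76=12.33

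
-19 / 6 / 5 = -0.63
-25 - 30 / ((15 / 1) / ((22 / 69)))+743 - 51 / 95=4698791 / 6555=716.83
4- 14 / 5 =1.20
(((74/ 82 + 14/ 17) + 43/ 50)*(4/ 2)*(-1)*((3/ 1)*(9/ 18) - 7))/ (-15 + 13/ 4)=-1982662/ 818975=-2.42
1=1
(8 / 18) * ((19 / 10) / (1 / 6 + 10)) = 76 / 915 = 0.08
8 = 8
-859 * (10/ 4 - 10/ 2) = 4295/ 2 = 2147.50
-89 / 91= -0.98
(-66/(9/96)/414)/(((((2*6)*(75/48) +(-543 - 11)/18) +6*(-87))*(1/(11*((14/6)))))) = 108416/1326525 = 0.08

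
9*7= 63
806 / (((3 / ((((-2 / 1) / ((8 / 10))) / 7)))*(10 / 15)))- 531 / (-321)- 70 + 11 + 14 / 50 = -200.99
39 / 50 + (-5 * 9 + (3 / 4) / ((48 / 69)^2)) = -42.67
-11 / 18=-0.61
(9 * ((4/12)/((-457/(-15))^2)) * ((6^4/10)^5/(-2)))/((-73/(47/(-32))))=-2265461455292928/1905747125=-1188752.39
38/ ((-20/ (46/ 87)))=-437/ 435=-1.00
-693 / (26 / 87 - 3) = 60291 / 235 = 256.56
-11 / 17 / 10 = -11 / 170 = -0.06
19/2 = 9.50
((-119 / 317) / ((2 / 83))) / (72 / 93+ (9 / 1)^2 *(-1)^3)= 306187 / 1576758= 0.19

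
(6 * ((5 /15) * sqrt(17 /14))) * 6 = 6 * sqrt(238) /7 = 13.22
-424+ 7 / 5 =-2113 / 5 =-422.60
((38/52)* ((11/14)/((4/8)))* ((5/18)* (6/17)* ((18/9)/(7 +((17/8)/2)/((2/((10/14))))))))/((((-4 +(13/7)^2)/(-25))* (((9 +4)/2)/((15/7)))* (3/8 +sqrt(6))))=0.16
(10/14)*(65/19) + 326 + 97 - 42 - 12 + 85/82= 4062269/10906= 372.48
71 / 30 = 2.37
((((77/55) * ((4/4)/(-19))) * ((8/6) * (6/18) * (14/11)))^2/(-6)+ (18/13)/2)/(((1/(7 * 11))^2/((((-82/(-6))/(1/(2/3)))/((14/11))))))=7536579374863/256589775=29372.10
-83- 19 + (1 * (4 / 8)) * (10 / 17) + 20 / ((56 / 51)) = -19871 / 238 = -83.49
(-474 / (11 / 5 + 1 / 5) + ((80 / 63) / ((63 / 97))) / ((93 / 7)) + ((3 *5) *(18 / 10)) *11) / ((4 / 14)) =10508989 / 30132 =348.77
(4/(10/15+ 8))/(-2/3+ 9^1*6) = 9/1040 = 0.01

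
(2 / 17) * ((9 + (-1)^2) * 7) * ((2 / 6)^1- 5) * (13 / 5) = -5096 / 51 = -99.92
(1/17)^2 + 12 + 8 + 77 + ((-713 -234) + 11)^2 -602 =253045800/289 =875591.00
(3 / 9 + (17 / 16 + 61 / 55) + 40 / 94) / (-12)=-363611 / 1488960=-0.24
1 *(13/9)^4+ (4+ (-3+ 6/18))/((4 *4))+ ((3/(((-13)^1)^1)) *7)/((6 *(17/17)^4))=1421749/341172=4.17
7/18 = 0.39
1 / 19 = 0.05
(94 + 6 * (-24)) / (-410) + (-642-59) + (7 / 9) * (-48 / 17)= -1470128 / 2091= -703.07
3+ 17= 20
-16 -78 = -94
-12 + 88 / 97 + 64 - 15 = 3677 / 97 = 37.91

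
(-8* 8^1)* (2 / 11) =-11.64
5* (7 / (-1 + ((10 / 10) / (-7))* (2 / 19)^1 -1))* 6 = -13965 / 134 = -104.22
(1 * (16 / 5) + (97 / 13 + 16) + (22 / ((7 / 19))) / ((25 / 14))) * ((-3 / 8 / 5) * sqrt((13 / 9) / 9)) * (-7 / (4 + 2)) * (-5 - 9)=-319039 * sqrt(13) / 39000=-29.50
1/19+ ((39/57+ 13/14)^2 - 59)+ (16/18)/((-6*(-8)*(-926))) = -12459873007/221130189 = -56.35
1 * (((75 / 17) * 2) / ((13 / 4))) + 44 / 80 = 14431 / 4420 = 3.26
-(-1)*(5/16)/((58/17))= 85/928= 0.09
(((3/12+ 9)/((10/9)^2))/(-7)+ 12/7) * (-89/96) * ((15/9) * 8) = -53489/6720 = -7.96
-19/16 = -1.19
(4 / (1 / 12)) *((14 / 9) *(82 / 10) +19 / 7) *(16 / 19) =1247488 / 1995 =625.31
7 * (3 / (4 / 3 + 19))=63 / 61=1.03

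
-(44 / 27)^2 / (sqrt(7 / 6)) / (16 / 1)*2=-242*sqrt(42) / 5103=-0.31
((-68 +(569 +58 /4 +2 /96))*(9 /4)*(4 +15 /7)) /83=456015 /5312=85.85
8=8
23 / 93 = 0.25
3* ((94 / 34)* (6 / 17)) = 846 / 289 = 2.93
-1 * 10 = -10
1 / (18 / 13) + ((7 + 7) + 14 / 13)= 3697 / 234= 15.80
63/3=21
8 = 8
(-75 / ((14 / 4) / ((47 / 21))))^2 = 5522500 / 2401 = 2300.08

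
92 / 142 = 46 / 71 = 0.65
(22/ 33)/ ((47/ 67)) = 134/ 141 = 0.95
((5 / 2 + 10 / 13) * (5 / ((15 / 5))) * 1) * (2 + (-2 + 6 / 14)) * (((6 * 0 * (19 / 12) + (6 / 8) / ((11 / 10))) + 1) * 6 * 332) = 7831050 / 1001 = 7823.23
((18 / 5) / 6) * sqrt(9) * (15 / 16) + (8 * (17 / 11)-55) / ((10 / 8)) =-28531 / 880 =-32.42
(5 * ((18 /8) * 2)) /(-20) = -9 /8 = -1.12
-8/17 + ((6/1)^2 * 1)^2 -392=15360/17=903.53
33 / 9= 11 / 3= 3.67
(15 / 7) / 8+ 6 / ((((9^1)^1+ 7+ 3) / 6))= 2301 / 1064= 2.16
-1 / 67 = -0.01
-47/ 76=-0.62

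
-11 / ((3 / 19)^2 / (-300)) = 397100 / 3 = 132366.67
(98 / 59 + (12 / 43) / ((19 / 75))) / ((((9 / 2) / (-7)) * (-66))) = 84742 / 1301481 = 0.07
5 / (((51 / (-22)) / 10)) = -1100 / 51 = -21.57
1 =1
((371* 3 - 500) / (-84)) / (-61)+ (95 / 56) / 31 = 7913 / 45384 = 0.17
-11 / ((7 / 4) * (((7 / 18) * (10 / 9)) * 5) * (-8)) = 891 / 2450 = 0.36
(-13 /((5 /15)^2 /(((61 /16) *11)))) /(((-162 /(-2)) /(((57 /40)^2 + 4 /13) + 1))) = -202.22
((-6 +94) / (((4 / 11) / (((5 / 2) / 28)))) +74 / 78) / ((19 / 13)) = 24631 / 1596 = 15.43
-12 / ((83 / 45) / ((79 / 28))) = -18.36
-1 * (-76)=76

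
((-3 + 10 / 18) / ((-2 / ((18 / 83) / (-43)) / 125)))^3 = -20796875000 / 45461069009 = -0.46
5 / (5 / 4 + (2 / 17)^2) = 5780 / 1461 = 3.96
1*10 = 10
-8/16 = -1/2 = -0.50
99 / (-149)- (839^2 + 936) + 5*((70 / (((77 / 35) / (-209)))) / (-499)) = -52401917958 / 74351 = -704791.03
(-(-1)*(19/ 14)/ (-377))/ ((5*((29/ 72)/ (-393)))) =268812/ 382655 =0.70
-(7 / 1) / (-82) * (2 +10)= 42 / 41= 1.02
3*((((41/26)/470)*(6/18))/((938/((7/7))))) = 0.00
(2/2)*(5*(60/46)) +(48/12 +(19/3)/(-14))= 9727/966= 10.07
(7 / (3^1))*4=28 / 3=9.33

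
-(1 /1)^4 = -1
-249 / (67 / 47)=-11703 / 67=-174.67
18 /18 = 1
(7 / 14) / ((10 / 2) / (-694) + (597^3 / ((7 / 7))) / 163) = 0.00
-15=-15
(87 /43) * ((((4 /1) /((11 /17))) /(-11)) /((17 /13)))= -4524 /5203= -0.87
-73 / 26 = -2.81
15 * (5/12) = 25/4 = 6.25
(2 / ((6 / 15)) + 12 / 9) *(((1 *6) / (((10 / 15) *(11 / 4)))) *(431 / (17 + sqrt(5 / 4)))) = 6682224 / 12661 - 196536 *sqrt(5) / 12661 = 493.07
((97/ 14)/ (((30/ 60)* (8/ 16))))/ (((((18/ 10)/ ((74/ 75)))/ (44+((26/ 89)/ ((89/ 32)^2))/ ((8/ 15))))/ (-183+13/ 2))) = -78722563523704/ 666195705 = -118167.32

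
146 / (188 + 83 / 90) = 13140 / 17003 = 0.77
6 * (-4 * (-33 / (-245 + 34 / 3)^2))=7128 / 491401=0.01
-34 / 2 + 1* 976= 959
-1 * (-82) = 82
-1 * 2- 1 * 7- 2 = -11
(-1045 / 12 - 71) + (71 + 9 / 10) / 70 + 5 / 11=-1808749 / 11550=-156.60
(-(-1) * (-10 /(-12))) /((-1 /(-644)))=1610 /3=536.67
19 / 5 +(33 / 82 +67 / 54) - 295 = -1602697 / 5535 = -289.56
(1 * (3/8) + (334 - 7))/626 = 2619/5008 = 0.52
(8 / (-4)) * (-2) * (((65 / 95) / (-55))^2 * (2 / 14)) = 676 / 7644175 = 0.00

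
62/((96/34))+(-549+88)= -10537/24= -439.04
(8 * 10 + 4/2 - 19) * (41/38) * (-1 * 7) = -18081/38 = -475.82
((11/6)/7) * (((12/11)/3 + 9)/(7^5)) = 103/705894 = 0.00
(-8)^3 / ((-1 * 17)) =512 / 17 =30.12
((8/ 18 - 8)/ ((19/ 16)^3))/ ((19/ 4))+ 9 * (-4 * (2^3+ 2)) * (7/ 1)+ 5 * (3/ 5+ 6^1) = -2487.95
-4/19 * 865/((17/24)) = -83040/323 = -257.09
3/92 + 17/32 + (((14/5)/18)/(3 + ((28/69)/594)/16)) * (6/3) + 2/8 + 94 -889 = -1437263422931/1809967520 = -794.08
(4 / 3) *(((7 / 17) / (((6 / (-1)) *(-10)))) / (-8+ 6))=-0.00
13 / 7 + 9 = 76 / 7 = 10.86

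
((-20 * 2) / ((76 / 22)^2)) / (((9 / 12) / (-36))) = 58080 / 361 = 160.89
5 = 5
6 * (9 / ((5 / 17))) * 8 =1468.80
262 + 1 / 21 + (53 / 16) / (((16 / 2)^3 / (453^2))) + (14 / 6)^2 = 823244435 / 516096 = 1595.14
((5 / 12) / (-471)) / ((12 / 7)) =-35 / 67824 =-0.00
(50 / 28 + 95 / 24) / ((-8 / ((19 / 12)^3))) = -6618935 / 2322432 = -2.85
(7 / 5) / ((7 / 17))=17 / 5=3.40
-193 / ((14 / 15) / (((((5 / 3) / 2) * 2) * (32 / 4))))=-19300 / 7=-2757.14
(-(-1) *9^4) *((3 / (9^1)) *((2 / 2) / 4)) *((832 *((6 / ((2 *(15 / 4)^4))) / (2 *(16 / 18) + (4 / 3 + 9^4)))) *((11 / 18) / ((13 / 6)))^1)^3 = 4390349929709568 / 50337929904671142578125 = 0.00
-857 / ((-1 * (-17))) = -857 / 17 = -50.41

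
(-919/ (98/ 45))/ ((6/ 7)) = -13785/ 28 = -492.32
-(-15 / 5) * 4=12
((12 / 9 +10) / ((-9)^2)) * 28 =952 / 243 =3.92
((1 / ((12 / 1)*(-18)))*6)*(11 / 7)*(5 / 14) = -55 / 3528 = -0.02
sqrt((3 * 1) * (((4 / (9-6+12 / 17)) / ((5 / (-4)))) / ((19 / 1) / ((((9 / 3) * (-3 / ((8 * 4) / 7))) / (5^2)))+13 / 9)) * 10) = 4 * sqrt(1541118) / 15109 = 0.33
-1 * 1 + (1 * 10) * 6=59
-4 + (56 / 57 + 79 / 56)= -5129 / 3192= -1.61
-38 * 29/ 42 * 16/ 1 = -419.81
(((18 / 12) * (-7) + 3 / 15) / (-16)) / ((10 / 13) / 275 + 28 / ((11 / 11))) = 14729 / 640704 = 0.02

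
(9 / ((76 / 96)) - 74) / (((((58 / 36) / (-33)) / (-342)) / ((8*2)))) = -203575680 / 29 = -7019851.03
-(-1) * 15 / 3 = 5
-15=-15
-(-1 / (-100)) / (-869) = 1 / 86900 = 0.00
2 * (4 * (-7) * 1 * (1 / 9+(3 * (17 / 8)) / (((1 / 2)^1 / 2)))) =-12908 / 9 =-1434.22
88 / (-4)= -22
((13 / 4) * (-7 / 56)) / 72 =-13 / 2304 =-0.01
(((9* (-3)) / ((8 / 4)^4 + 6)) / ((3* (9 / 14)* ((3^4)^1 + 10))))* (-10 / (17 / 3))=30 / 2431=0.01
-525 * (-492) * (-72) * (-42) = 781099200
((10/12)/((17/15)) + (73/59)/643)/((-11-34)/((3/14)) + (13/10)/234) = -85581630/24377671271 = -0.00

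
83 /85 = 0.98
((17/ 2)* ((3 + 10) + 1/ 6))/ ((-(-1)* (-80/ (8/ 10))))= -1343/ 1200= -1.12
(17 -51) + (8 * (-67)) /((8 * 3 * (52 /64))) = -2398 /39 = -61.49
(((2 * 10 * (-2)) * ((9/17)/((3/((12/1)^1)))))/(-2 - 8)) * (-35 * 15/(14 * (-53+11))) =900/119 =7.56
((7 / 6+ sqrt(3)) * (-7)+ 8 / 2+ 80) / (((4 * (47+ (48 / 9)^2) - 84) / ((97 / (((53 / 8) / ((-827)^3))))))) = -2139699917589 / 742+ 493776904059 * sqrt(3) / 1855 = -2422643185.20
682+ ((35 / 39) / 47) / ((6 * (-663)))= 4972921633 / 7291674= 682.00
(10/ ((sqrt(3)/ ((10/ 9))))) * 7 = 700 * sqrt(3)/ 27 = 44.91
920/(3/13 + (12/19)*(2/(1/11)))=227240/3489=65.13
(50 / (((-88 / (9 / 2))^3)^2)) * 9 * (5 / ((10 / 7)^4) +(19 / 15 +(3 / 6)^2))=25992247869 / 1188874462167040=0.00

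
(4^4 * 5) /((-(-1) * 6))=640 /3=213.33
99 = 99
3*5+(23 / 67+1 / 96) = 98755 / 6432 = 15.35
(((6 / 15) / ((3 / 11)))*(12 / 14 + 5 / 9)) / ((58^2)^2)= 979 / 5347044360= 0.00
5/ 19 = 0.26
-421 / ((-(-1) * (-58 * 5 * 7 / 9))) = 3789 / 2030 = 1.87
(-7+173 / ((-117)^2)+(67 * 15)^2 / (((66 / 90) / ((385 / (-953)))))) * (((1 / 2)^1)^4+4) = -36294315362875 / 16056144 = -2260462.75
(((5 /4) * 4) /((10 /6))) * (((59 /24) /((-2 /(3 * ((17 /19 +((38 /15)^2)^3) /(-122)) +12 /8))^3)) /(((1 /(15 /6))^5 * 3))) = 636824725731563441896181015289103 /167544583445563897500000000000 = 3800.93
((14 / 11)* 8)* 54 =6048 / 11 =549.82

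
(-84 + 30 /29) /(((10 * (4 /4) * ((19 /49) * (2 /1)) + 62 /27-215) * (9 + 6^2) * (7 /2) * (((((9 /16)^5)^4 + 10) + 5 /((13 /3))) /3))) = 4764410505024202787133931388928 /6891929922592144277659620713856895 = 0.00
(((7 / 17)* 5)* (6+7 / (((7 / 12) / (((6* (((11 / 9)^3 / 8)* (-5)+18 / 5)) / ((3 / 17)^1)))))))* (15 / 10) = 8583449 / 2754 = 3116.72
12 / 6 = 2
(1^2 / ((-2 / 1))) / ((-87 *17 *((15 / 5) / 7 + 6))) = 7 / 133110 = 0.00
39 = 39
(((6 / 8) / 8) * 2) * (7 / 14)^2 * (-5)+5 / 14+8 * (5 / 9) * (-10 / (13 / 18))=-357685 / 5824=-61.42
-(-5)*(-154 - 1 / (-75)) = -11549 / 15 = -769.93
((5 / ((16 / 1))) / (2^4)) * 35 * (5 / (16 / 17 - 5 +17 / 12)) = -6375 / 4928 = -1.29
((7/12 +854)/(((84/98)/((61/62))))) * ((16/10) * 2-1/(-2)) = 32403749/8928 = 3629.45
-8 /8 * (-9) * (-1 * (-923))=8307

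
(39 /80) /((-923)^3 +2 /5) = -39 /62906437328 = -0.00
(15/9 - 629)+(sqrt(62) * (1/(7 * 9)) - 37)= -1993/3+sqrt(62)/63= -664.21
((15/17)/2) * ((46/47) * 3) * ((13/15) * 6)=5382/799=6.74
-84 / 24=-7 / 2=-3.50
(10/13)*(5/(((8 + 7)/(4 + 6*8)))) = 40/3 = 13.33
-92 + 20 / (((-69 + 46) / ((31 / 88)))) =-46707 / 506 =-92.31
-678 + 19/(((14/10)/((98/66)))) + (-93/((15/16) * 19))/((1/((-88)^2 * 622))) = -78842920979/3135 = -25149257.09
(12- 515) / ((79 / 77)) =-38731 / 79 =-490.27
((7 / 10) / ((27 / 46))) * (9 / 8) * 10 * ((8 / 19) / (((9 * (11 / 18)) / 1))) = 644 / 627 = 1.03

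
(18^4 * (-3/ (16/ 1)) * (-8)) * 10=1574640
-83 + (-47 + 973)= 843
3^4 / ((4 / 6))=243 / 2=121.50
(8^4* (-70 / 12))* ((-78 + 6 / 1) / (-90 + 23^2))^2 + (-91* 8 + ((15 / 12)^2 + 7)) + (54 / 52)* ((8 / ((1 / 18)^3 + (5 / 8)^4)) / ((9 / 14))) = -23359543794051219 / 18284693185616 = -1277.55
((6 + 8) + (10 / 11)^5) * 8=18837712 / 161051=116.97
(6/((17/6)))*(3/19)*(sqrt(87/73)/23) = 108*sqrt(6351)/542317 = 0.02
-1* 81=-81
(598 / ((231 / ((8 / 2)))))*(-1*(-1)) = 10.35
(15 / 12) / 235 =0.01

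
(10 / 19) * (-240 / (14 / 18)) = -162.41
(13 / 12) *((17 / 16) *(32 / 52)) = 17 / 24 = 0.71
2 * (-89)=-178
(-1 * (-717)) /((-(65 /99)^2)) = -7027317 /4225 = -1663.27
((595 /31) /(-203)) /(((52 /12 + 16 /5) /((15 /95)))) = -3825 /1930153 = -0.00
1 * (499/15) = 33.27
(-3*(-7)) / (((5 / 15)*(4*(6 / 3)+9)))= 63 / 17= 3.71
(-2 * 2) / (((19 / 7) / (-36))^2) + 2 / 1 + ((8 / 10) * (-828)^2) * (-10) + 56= -1980199670 / 361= -5485317.65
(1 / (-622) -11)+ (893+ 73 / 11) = 888.63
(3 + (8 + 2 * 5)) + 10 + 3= 34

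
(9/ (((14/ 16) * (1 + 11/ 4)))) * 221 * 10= 42432/ 7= 6061.71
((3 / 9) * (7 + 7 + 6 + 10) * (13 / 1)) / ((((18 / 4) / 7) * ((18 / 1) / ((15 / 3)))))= 4550 / 81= 56.17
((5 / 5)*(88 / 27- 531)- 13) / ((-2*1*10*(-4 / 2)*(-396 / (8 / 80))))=73 / 21384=0.00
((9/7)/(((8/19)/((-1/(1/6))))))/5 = -513/140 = -3.66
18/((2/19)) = 171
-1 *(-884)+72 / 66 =9736 / 11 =885.09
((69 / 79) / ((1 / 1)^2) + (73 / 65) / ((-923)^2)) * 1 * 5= 3820907332 / 874931083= 4.37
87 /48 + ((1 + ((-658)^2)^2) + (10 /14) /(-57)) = 187457825298.80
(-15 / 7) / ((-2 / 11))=165 / 14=11.79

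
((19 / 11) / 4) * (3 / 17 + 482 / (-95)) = -719 / 340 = -2.11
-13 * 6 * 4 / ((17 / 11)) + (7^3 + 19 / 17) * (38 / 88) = -19929 / 374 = -53.29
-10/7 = -1.43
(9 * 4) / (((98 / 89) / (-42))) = -9612 / 7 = -1373.14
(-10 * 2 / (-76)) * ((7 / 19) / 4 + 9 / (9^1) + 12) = 4975 / 1444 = 3.45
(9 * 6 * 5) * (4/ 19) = 1080/ 19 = 56.84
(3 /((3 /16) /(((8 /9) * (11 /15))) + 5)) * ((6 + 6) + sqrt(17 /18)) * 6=44.16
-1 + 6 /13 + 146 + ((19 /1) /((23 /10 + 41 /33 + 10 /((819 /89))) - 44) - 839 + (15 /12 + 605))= -87.77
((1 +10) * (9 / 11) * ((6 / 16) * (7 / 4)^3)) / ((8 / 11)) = 101871 / 4096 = 24.87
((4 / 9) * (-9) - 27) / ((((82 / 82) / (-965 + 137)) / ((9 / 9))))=25668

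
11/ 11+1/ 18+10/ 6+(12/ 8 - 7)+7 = 38/ 9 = 4.22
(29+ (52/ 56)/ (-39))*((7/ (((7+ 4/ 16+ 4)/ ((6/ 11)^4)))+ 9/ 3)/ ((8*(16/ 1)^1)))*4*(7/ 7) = 90726133/ 32795840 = 2.77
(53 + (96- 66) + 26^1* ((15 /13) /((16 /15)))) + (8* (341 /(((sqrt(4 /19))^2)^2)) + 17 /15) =7399531 /120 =61662.76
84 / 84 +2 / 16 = 9 / 8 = 1.12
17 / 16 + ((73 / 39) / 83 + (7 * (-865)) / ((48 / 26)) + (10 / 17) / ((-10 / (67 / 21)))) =-3278.89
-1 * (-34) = 34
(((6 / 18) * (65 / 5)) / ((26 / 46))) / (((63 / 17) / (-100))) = -39100 / 189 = -206.88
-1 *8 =-8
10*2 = 20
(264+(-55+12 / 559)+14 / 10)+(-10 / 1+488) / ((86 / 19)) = 883293 / 2795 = 316.03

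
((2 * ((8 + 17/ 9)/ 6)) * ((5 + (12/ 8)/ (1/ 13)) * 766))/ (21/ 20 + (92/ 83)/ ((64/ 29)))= 11090546320/ 278289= 39852.62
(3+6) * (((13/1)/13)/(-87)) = -3/29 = -0.10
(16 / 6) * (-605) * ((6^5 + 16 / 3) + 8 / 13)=-1468920640 / 117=-12554877.26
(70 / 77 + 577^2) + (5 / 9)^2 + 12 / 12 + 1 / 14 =4152984901 / 12474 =332931.29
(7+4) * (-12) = -132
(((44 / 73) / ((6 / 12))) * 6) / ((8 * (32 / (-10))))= -165 / 584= -0.28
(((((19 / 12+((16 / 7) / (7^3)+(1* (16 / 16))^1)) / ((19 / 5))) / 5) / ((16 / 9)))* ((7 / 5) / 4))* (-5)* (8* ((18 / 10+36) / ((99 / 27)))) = -18133389 / 1638560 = -11.07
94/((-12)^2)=47/72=0.65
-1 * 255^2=-65025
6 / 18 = 1 / 3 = 0.33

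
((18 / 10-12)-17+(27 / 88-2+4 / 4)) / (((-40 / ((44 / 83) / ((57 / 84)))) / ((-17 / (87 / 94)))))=-22880963 / 2286650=-10.01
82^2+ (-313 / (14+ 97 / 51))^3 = -480989182103 / 533411731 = -901.72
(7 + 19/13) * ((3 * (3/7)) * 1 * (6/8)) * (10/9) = 825/91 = 9.07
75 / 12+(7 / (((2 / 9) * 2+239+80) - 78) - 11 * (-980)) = 93754337 / 8692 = 10786.28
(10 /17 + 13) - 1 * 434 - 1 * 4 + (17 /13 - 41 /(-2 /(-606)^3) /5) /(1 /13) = -1008240229618 /85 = -11861649760.21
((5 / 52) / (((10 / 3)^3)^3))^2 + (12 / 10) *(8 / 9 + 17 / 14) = 5732480000008135830269 / 2271360000000000000000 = 2.52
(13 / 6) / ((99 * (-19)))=-13 / 11286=-0.00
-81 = -81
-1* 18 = -18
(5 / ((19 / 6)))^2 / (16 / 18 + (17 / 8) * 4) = 16200 / 61009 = 0.27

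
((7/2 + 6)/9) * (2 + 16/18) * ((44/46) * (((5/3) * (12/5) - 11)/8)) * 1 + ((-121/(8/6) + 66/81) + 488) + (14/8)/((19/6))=28039043/70794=396.07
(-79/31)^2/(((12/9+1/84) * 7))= 74892/108593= 0.69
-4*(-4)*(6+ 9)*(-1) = -240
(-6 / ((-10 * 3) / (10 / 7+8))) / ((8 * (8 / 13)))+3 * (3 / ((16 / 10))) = 6729 / 1120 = 6.01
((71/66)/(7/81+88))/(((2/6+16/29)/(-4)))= -333558/6043345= -0.06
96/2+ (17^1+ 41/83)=5436/83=65.49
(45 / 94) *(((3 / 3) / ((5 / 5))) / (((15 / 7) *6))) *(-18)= -63 / 94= -0.67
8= 8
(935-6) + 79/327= 929.24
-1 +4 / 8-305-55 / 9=-5609 / 18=-311.61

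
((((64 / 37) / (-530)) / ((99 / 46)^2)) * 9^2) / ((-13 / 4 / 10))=541696 / 3084653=0.18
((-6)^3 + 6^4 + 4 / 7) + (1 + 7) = 7620 / 7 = 1088.57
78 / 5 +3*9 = 213 / 5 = 42.60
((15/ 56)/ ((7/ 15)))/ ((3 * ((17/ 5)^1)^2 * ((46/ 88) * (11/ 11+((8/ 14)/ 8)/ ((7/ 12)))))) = 375/ 13294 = 0.03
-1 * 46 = -46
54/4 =27/2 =13.50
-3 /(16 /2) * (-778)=1167 /4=291.75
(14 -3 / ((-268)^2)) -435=-30237907 / 71824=-421.00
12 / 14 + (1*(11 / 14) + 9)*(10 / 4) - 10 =429 / 28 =15.32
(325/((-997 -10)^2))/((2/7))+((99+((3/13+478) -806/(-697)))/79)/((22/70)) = 372025459877855/15969261904882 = 23.30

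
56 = 56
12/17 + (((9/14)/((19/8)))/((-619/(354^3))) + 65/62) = -1683114344993/86772658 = -19396.83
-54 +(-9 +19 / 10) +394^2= 1551749 / 10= 155174.90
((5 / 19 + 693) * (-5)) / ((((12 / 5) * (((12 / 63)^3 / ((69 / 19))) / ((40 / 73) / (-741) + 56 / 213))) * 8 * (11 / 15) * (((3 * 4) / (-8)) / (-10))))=-836003626408125 / 3697220488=-226116.79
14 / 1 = 14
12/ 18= 2/ 3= 0.67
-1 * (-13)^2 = -169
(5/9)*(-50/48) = -125/216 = -0.58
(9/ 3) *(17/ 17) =3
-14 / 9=-1.56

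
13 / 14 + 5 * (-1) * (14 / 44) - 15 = -1206 / 77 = -15.66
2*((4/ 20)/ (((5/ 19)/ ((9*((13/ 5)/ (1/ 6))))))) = 26676/ 125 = 213.41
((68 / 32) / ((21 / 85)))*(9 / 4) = 4335 / 224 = 19.35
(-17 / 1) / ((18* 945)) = -17 / 17010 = -0.00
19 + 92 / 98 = 977 / 49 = 19.94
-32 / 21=-1.52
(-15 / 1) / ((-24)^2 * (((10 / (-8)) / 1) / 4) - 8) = 15 / 188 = 0.08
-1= -1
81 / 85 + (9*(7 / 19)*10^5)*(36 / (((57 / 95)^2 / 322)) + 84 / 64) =17243802845289 / 1615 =10677277303.58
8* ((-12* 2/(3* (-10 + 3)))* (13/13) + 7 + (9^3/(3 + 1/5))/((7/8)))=2148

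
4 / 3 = 1.33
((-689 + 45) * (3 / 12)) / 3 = -161 / 3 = -53.67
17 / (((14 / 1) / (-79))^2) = 106097 / 196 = 541.31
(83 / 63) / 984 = 83 / 61992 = 0.00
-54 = -54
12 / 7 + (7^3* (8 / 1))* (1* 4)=76844 / 7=10977.71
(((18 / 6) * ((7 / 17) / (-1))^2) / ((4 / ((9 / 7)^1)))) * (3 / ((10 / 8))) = 567 / 1445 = 0.39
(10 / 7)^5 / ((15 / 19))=380000 / 50421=7.54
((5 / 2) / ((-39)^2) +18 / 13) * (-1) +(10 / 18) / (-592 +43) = -2316823 / 1670058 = -1.39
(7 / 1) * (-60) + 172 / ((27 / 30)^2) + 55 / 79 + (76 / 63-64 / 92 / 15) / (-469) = -499998257369 / 2415910455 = -206.96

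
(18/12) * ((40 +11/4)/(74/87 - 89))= -0.73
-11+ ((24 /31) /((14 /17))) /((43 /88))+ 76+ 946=9451593 /9331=1012.92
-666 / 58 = -333 / 29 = -11.48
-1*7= -7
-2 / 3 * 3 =-2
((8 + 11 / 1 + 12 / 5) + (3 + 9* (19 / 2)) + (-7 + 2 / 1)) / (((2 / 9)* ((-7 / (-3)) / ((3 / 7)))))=84969 / 980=86.70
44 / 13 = 3.38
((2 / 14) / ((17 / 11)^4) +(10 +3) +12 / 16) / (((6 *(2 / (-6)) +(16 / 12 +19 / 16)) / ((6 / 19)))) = 2319418728 / 277707325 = 8.35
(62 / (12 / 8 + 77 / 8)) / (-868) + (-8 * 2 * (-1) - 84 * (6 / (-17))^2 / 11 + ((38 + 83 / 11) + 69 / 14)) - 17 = 192174963 / 3961034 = 48.52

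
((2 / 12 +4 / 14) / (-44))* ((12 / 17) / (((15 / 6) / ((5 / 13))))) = -19 / 17017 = -0.00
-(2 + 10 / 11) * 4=-128 / 11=-11.64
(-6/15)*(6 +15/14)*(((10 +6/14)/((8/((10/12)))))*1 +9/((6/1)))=-28677/3920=-7.32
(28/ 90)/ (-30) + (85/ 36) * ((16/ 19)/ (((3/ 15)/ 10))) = 1274867/ 12825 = 99.40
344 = 344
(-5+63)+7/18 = 1051/18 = 58.39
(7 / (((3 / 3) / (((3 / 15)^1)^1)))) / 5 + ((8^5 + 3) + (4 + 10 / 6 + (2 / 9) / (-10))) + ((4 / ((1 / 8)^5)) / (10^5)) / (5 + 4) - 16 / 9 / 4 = 921842596 / 28125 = 32776.63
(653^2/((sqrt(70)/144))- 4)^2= 1885157818593968/35- 245611584*sqrt(70)/35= 53861593247429.26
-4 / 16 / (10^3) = -1 / 4000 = -0.00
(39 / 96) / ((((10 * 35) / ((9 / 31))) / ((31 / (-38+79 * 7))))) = 117 / 5768000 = 0.00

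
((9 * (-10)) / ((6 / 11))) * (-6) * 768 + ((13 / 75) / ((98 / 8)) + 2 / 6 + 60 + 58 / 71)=198402455317 / 260925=760381.16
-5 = -5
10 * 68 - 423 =257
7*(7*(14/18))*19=6517/9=724.11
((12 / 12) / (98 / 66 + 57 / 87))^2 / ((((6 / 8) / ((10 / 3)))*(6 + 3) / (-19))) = -9667295 / 4718592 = -2.05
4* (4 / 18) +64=584 / 9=64.89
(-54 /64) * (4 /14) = -27 /112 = -0.24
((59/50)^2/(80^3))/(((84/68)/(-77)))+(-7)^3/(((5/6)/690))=-1090575360650947/3840000000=-284004.00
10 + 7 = 17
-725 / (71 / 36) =-26100 / 71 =-367.61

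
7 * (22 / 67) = 154 / 67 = 2.30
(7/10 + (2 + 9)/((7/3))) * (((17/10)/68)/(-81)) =-379/226800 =-0.00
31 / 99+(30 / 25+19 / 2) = 10903 / 990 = 11.01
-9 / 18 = -1 / 2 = -0.50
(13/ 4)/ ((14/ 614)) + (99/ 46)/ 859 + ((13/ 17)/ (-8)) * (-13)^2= 2377110579/ 18808664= 126.38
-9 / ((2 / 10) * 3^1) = -15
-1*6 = -6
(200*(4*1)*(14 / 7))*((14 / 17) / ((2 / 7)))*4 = 313600 / 17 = 18447.06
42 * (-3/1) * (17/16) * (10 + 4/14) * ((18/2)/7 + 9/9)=-22032/7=-3147.43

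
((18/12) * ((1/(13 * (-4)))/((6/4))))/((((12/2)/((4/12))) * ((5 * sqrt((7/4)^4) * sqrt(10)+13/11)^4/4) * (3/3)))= -158739623788473961750528/203002288595980662687915137986917+375850901869354024960 * sqrt(10)/15615560661229281745224241383609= -0.00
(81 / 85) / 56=81 / 4760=0.02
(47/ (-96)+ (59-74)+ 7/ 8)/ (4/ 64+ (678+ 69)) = -1403/ 71718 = -0.02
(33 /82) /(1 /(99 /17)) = 2.34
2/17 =0.12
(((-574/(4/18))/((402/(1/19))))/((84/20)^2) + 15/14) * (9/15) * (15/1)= 84390/8911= 9.47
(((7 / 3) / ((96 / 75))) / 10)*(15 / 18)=175 / 1152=0.15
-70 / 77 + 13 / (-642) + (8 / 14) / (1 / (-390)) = -11062661 / 49434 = -223.79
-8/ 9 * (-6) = 16/ 3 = 5.33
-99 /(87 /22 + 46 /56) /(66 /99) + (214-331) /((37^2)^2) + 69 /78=-2165325756937 /71679161606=-30.21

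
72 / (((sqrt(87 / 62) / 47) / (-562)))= -633936 * sqrt(5394) / 29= -1605472.56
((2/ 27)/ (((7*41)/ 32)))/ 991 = 64/ 7679259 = 0.00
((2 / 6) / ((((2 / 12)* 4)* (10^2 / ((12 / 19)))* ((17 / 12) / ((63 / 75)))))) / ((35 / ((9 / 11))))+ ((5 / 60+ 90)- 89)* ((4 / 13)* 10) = 111032708 / 33309375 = 3.33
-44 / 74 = -22 / 37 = -0.59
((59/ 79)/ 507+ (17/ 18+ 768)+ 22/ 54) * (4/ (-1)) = -1109336714/ 360477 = -3077.41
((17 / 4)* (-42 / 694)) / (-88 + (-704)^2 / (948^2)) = 0.00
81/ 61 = 1.33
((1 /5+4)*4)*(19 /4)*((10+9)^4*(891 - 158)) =38114591907 /5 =7622918381.40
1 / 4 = 0.25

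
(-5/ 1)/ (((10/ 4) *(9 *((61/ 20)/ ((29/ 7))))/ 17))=-19720/ 3843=-5.13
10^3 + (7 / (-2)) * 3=1979 / 2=989.50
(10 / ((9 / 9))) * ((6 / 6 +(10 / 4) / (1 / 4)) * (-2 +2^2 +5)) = 770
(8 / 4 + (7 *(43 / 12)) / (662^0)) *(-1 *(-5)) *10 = 8125 / 6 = 1354.17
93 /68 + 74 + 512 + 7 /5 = 200181 /340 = 588.77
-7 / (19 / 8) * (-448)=25088 / 19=1320.42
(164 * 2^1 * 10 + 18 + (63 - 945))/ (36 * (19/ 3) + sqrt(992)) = 34428/ 3187 - 604 * sqrt(62)/ 3187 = 9.31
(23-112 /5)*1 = 3 /5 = 0.60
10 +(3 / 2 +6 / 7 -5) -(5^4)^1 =-8647 / 14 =-617.64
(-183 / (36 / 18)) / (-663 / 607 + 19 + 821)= -37027 / 339478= -0.11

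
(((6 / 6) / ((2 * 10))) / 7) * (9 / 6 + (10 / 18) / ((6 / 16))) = 23 / 1080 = 0.02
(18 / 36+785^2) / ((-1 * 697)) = -1232451 / 1394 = -884.11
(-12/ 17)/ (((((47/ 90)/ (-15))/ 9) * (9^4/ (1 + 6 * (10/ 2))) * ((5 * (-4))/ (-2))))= 0.09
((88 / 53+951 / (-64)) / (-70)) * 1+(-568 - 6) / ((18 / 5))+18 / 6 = -333912581 / 2136960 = -156.26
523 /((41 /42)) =535.76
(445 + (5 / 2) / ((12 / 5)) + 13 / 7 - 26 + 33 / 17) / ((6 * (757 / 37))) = 44788019 / 12971952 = 3.45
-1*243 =-243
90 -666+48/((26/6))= -564.92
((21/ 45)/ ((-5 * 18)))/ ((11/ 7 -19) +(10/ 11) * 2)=539/ 1622700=0.00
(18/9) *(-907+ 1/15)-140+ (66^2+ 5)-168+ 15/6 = 67249/30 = 2241.63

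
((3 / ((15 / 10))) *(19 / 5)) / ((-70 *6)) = -19 / 1050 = -0.02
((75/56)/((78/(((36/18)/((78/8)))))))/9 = 0.00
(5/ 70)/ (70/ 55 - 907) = -11/ 139482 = -0.00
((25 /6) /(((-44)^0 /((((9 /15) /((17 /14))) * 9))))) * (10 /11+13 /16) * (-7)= -668115 /2992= -223.30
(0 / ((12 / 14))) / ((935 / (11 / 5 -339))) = 0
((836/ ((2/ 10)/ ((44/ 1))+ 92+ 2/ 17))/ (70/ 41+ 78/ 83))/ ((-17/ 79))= -3090281315/ 193974331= -15.93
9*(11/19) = 99/19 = 5.21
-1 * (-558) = 558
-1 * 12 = -12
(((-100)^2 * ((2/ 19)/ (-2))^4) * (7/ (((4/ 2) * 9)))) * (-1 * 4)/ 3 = -140000/ 3518667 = -0.04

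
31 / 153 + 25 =3856 / 153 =25.20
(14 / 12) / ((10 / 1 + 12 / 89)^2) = 55447 / 4881624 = 0.01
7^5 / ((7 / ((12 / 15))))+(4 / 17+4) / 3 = 163388 / 85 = 1922.21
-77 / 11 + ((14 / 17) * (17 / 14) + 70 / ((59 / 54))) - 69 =-10.93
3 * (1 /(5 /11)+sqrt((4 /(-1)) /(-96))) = sqrt(6) /4+33 /5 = 7.21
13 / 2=6.50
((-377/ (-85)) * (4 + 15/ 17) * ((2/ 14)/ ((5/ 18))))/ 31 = 563238/ 1567825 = 0.36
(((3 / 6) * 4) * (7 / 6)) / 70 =1 / 30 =0.03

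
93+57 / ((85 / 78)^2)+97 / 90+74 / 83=142.97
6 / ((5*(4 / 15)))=9 / 2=4.50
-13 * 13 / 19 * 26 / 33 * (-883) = 3879902 / 627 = 6188.04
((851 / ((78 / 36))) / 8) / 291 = 851 / 5044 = 0.17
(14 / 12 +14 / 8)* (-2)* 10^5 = -1750000 / 3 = -583333.33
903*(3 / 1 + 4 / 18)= 2909.67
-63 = -63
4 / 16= 1 / 4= 0.25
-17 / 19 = -0.89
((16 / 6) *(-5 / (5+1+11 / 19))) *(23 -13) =-20.27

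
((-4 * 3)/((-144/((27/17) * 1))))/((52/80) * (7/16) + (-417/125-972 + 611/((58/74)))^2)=630750000/182676424503829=0.00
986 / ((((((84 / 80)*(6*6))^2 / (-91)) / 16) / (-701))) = 3594167200 / 5103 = 704324.36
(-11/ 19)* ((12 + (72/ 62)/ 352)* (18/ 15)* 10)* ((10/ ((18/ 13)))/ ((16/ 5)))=-3547375/ 18848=-188.21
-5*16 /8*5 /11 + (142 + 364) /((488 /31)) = 74073 /2684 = 27.60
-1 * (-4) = 4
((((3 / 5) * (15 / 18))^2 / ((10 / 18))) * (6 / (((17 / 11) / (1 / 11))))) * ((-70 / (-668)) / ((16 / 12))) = 567 / 45424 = 0.01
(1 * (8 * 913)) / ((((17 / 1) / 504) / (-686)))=-2525314176 / 17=-148547892.71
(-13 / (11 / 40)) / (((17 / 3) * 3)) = -520 / 187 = -2.78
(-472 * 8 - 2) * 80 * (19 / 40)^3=-12956651 / 400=-32391.63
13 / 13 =1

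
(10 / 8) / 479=5 / 1916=0.00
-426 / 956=-213 / 478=-0.45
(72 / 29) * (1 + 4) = 360 / 29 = 12.41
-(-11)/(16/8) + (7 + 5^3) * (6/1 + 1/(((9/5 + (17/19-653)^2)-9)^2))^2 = 137600054488288854787320627901927723835/28922765000112557920856568799346688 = 4757.50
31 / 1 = 31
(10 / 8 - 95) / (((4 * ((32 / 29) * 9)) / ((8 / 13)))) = -1.45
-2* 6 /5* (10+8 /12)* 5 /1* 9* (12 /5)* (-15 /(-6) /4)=-1728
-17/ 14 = -1.21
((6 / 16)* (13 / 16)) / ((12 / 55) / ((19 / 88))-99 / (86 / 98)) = -53105 / 19486592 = -0.00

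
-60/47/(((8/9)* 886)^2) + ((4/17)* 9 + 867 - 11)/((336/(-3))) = -76888808863/10035388864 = -7.66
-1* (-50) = 50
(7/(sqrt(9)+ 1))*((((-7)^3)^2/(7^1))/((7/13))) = 218491/4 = 54622.75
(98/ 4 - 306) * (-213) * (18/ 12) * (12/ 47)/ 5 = 1079271/ 235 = 4592.64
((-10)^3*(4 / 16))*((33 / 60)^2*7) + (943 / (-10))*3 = -32491 / 40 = -812.28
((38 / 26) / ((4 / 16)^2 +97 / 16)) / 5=152 / 3185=0.05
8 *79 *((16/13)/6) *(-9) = -15168/13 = -1166.77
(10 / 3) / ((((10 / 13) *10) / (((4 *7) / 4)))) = 91 / 30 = 3.03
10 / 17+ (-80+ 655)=9785 / 17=575.59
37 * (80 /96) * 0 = 0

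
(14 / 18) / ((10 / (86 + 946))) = 1204 / 15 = 80.27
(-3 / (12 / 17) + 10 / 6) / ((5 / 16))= -124 / 15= -8.27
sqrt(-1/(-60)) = sqrt(15)/30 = 0.13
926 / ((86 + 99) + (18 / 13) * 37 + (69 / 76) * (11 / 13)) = 914888 / 234155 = 3.91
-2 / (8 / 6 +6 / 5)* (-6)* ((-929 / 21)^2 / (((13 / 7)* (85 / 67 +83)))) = 289118735 / 4880967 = 59.23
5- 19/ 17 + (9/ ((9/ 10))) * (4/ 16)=217/ 34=6.38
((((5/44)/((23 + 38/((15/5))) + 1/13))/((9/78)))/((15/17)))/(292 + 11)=169/1639836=0.00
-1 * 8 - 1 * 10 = -18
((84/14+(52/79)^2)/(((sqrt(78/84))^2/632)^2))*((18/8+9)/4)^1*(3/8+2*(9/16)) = 2124738000/169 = 12572414.20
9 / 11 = 0.82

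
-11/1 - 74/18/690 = -68347/6210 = -11.01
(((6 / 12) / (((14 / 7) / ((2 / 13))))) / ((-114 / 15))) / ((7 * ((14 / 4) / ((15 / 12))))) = -25 / 96824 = -0.00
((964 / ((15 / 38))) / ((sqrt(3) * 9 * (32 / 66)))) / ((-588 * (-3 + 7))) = -50369 * sqrt(3) / 635040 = -0.14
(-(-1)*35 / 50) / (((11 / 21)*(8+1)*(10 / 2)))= 49 / 1650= 0.03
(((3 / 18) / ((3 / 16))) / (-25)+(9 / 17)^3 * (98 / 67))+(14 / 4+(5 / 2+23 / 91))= 43365255737 / 6739776225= 6.43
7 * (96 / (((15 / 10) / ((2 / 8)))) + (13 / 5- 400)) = -13349 / 5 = -2669.80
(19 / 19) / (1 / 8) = 8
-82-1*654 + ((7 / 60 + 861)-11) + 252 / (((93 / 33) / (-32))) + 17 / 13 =-66398159 / 24180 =-2745.99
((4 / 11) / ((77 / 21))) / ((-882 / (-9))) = 6 / 5929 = 0.00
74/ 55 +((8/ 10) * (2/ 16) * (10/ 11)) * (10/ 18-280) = -11909/ 495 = -24.06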